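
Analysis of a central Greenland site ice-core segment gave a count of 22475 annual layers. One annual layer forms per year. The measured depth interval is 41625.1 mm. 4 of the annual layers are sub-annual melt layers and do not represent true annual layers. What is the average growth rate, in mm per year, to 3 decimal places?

1.852 mm per year

Adjusted count: 22475 − 4 = 22471 annual layers.
Mean rate = 41625.1 mm / 22471 years ≈ 1.852 mm per year.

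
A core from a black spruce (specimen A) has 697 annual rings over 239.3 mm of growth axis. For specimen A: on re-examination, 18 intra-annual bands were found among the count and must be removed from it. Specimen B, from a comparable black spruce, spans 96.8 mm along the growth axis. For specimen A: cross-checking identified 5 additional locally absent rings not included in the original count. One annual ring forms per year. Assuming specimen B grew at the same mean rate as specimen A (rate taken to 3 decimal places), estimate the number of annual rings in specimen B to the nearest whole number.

Specimen A: true annual ring count = 697 − 18 + 5 = 684.
A: Mean rate = 239.3 mm / 684 years ≈ 0.350 mm/year.
Specimen B: 96.8 mm / 0.350 mm per year = 276.57 years ≈ 277 annual rings.

277 annual rings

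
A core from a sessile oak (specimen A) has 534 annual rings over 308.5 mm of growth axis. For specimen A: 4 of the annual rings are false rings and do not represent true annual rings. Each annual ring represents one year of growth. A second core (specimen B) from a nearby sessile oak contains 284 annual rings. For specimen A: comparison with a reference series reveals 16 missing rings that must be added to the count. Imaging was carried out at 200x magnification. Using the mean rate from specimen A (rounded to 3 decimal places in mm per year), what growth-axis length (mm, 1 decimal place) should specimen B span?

Specimen A: correcting the raw count gives 534 − 4 + 16 = 546 true annual rings.
A: Extension rate ≈ 308.5 / 546 = 0.565 mm/yr.
For B, 0.565 mm/year × 284 years = 160.5 mm.

160.5 mm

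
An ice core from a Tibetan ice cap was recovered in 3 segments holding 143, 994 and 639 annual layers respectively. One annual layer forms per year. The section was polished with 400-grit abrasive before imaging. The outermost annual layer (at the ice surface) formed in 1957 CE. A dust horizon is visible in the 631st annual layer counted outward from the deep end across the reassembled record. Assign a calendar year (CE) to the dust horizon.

812 CE

Total annual layers = 143 + 994 + 639 = 1776.
The dust horizon sits at annual layer 631 from the deep end, so 1776 − 631 = 1145 annual layers formed after it.
1957 − 1145 = 812 CE.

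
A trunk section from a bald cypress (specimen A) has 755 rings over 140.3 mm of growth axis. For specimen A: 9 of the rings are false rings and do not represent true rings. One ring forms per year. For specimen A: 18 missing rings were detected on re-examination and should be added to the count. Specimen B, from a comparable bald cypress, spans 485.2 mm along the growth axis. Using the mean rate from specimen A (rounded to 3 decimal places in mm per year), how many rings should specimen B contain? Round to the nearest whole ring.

2637 rings

Specimen A: correcting the raw count gives 755 − 9 + 18 = 764 true rings.
A: 140.3 mm over 764 years gives 140.3 / 764 ≈ 0.184 mm per year.
For B, 485.2 / 0.184 = 2636.96 years ≈ 2637 rings.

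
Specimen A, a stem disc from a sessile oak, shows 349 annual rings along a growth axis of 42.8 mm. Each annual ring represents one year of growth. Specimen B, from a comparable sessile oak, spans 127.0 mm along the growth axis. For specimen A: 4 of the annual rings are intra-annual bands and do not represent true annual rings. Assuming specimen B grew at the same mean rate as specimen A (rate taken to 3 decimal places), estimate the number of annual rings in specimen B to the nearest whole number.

Specimen A: correcting the raw count gives 349 − 4 = 345 true annual rings.
A: 42.8 mm over 345 years gives 42.8 / 345 ≈ 0.124 mm/yr.
Specimen B: 127.0 mm / 0.124 mm per year = 1024.19 years ≈ 1024 annual rings.

1024 annual rings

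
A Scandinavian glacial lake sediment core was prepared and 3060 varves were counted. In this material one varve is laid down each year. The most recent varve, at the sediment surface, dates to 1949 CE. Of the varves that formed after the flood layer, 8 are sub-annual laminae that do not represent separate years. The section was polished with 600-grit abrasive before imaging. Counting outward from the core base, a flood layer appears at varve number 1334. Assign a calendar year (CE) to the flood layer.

Between varve 1334 and the sediment surface there are 3060 − 1334 = 1726 varves.
Excluding 8 false varves: 1726 − 8 = 1718.
The varve at the sediment surface is 1949 CE, so the flood layer dates to 1949 − 1718 = 231 CE.

231 CE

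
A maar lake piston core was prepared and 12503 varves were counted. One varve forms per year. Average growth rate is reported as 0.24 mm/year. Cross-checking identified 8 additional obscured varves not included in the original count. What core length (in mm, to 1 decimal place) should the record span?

True varve count = 12503 + 8 = 12511.
Length ≈ 0.24 × 12511 = 3002.6 mm.

3002.6 mm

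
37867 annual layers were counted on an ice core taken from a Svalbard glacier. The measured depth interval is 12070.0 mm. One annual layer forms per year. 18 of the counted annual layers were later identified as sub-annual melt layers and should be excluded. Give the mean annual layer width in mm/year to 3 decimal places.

Correcting the raw count gives 37867 − 18 = 37849 true annual layers.
Extension rate ≈ 12070.0 / 37849 = 0.319 mm/year.

0.319 mm/year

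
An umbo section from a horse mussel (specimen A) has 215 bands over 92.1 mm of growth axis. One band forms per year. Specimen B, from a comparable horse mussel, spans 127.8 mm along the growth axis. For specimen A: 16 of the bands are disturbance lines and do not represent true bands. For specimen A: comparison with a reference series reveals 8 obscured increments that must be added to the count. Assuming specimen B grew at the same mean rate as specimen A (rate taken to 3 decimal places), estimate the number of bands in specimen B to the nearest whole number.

Specimen A: after corrections the count is 215 − 16 + 8 = 207 bands.
A: 92.1 mm over 207 years gives 92.1 / 207 ≈ 0.445 mm/yr.
Specimen B: 127.8 mm / 0.445 mm per year = 287.19 years ≈ 287 bands.

287 bands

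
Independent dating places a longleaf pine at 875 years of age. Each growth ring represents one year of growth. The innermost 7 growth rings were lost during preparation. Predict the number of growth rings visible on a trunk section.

One growth ring per year gives 875 growth rings over 875 years.
875 − 7 missed = 868 growth rings expected in the prepared section.

868 growth rings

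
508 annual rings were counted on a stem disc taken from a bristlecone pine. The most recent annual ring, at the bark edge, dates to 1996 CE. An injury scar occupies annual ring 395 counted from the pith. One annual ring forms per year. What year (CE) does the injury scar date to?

1883 CE

The injury scar sits at annual ring 395 from the pith, so 508 − 395 = 113 annual rings formed after it.
The annual ring at the bark edge is 1996 CE, so the injury scar dates to 1996 − 113 = 1883 CE.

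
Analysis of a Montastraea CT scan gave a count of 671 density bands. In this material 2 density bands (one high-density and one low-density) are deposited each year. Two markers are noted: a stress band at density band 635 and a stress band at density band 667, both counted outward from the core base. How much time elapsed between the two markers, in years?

The two markers are separated by 667 − 635 = 32 density bands.
Dividing by 2 density bands per year: 32 / 2 = 16 years.

16 years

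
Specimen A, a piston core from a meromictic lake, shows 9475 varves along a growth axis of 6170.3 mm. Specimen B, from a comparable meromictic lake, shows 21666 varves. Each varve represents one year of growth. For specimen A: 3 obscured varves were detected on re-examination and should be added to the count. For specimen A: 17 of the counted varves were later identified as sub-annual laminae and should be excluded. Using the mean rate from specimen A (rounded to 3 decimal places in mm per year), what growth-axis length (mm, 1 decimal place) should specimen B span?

Specimen A: after corrections the count is 9475 − 17 + 3 = 9461 varves.
A: Mean rate = 6170.3 mm / 9461 years ≈ 0.652 mm/yr.
Length of B = 0.652 × 21666 = 14126.2 mm.

14126.2 mm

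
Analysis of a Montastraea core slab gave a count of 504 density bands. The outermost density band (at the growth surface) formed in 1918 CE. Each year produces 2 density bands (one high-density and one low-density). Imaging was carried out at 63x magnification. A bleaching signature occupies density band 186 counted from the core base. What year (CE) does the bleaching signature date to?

1759 CE

504 − 186 = 318 density bands lie beyond the bleaching signature toward the growth surface.
With 2 density bands per year, 318 / 2 = 159 years.
1918 − 159 = 1759 CE.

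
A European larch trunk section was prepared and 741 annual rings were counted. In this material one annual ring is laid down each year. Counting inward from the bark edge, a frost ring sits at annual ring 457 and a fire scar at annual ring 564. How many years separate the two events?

The two markers are separated by 564 − 457 = 107 annual rings.
One annual ring per year makes the interval 107 years.

107 years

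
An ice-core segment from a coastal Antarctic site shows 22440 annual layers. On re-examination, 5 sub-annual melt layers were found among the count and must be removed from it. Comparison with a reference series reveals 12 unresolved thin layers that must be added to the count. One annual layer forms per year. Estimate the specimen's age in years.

22447 yr

Correcting the raw count gives 22440 − 5 + 12 = 22447 true annual layers.
At one annual layer per year, that is 22447 years.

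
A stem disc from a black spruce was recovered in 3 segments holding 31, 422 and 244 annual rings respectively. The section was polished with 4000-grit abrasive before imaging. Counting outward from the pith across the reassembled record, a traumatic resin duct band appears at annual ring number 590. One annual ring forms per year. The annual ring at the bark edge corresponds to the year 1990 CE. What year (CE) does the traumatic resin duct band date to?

Total annual rings = 31 + 422 + 244 = 697.
The traumatic resin duct band sits at annual ring 590 from the pith, so 697 − 590 = 107 annual rings formed after it.
1990 − 107 = 1883 CE.

1883 CE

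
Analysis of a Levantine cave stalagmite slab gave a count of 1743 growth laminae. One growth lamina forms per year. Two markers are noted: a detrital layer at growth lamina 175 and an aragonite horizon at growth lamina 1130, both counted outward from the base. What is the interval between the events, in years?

1130 − 175 = 955 growth laminae lie between the two events.
One growth lamina per year makes the interval 955 years.

955 yr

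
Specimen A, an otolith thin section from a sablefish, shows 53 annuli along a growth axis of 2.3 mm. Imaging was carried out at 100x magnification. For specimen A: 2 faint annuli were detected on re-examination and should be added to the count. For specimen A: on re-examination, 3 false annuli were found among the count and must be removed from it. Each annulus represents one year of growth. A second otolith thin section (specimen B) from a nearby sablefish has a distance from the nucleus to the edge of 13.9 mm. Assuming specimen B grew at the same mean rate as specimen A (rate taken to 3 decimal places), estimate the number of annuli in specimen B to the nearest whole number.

Specimen A: true annulus count = 53 − 3 + 2 = 52.
A: Extension rate ≈ 2.3 / 52 = 0.044 mm/year.
Specimen B: 13.9 mm / 0.044 mm per year = 315.91 years ≈ 316 annuli.

316 annuli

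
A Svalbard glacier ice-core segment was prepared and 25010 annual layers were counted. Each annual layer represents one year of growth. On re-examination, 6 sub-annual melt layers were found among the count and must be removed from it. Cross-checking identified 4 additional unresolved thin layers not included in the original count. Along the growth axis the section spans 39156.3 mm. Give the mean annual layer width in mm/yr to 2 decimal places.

Adjusted count: 25010 − 6 + 4 = 25008 annual layers.
39156.3 mm over 25008 years gives 39156.3 / 25008 ≈ 1.57 mm/yr.

1.57 mm/yr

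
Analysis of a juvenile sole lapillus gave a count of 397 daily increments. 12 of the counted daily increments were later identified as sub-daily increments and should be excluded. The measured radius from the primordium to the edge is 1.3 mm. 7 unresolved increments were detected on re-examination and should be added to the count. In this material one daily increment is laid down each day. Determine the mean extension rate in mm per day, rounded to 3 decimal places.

0.003 mm per day

Correcting the raw count gives 397 − 12 + 7 = 392 true daily increments.
Mean rate = 1.3 mm / 392 days ≈ 0.003 mm per day.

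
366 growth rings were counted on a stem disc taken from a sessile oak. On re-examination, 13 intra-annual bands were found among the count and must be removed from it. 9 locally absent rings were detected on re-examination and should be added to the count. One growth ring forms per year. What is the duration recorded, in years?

362 yr

After corrections the count is 366 − 13 + 9 = 362 growth rings.
At one growth ring per year, that is 362 years.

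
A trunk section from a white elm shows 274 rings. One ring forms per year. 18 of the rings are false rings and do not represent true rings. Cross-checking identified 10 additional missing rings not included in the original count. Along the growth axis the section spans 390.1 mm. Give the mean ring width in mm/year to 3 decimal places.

1.467 mm/year

After corrections the count is 274 − 18 + 10 = 266 rings.
Extension rate ≈ 390.1 / 266 = 1.467 mm/year.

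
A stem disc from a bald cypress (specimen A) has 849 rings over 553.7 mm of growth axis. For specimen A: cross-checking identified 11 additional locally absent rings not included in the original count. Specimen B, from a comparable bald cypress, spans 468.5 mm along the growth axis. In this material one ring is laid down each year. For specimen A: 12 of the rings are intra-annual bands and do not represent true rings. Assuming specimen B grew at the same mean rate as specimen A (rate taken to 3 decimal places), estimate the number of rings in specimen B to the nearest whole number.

717 rings

Specimen A: correcting the raw count gives 849 − 12 + 11 = 848 true rings.
A: 553.7 mm over 848 years gives 553.7 / 848 ≈ 0.653 mm per year.
For B, 468.5 / 0.653 = 717.46 years ≈ 717 rings.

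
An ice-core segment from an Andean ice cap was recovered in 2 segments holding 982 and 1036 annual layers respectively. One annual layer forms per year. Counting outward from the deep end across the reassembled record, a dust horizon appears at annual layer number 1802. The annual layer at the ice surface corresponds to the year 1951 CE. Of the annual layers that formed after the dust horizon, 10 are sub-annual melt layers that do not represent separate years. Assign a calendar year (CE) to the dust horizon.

1745 CE

Total annual layers = 982 + 1036 = 2018.
2018 − 1802 = 216 annual layers lie beyond the dust horizon toward the ice surface.
Excluding 10 false annual layers: 216 − 10 = 206.
Counting back 206 years from 1951 CE places the dust horizon in 1951 − 206 = 1745 CE.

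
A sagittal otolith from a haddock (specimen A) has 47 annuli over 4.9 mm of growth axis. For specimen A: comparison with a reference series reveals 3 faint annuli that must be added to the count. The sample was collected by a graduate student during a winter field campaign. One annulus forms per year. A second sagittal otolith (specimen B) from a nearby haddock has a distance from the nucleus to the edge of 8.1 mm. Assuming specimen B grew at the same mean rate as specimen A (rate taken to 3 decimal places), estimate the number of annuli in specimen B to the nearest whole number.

83 annuli

Specimen A: adjusted count: 47 + 3 = 50 annuli.
A: 4.9 mm over 50 years gives 4.9 / 50 ≈ 0.098 mm per year.
For B, 8.1 / 0.098 = 82.65 years ≈ 83 annuli.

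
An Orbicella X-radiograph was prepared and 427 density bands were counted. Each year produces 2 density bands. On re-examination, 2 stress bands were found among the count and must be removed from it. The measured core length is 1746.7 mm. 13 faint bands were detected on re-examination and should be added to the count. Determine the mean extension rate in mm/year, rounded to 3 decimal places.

7.976 mm/year

True density band count = 427 − 2 + 13 = 438.
Dividing by 2 density bands per year: 438 / 2 = 219 years.
Mean rate = 1746.7 mm / 219 years ≈ 7.976 mm/year.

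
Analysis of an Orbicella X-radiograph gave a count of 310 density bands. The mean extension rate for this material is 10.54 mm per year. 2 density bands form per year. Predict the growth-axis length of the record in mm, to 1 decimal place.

With 2 density bands per year, 310 / 2 = 155 years.
Length ≈ 10.54 × 155 = 1633.7 mm.

1633.7 mm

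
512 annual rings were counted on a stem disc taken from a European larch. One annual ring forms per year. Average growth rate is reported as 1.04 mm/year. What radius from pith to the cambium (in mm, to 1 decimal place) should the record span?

532.5 mm

The record spans 512 years at 1.04 mm per year.
Length ≈ 1.04 × 512 = 532.5 mm.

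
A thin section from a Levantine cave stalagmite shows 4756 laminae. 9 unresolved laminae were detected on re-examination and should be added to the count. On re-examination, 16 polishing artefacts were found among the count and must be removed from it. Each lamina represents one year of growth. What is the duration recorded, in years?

4749 yr

Correcting the raw count gives 4756 − 16 + 9 = 4749 true laminae.
At one lamina per year, that is 4749 years.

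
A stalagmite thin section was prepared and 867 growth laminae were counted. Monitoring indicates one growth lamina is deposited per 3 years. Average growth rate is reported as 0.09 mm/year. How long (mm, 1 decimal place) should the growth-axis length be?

234.1 mm

867 growth laminae at 3 years each span 867 × 3 = 2601 years.
Predicted length = 0.09 mm/year × 2601 years = 234.1 mm.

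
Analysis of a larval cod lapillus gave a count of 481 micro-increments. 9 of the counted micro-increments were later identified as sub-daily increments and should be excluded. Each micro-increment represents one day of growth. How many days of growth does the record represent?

472 days

Adjusted count: 481 − 9 = 472 micro-increments.
One micro-increment per day makes the duration 472 days.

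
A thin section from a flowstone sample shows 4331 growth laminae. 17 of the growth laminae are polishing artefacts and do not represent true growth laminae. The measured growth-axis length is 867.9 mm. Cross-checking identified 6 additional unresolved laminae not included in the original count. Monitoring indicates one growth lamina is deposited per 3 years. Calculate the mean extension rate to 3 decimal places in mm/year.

0.067 mm/year

Correcting the raw count gives 4331 − 17 + 6 = 4320 true growth laminae.
Multiplying by 3 years per growth lamina: 4320 × 3 = 12960 years.
867.9 mm over 12960 years gives 867.9 / 12960 ≈ 0.067 mm/year.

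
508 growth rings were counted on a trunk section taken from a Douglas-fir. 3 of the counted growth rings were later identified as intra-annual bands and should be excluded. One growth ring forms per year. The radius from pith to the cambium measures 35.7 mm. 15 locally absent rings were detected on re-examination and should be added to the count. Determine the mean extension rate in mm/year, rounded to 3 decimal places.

Adjusted count: 508 − 3 + 15 = 520 growth rings.
35.7 mm over 520 years gives 35.7 / 520 ≈ 0.069 mm/year.

0.069 mm/year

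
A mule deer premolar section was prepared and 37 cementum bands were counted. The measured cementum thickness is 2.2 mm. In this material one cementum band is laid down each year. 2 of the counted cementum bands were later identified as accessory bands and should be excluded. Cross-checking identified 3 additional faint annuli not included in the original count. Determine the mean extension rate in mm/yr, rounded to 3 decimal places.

True cementum band count = 37 − 2 + 3 = 38.
Extension rate ≈ 2.2 / 38 = 0.058 mm/yr.

0.058 mm/yr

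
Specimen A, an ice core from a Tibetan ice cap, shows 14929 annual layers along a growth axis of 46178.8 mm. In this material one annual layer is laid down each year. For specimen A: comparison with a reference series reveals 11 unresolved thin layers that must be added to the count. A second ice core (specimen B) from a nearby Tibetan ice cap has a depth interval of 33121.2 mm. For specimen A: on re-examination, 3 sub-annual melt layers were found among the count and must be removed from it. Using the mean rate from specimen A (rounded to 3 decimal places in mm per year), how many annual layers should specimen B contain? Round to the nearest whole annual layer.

Specimen A: correcting the raw count gives 14929 − 3 + 11 = 14937 true annual layers.
A: Extension rate ≈ 46178.8 / 14937 = 3.092 mm/year.
Specimen B: 33121.2 mm / 3.092 mm per year = 10711.90 years ≈ 10712 annual layers.

10712 annual layers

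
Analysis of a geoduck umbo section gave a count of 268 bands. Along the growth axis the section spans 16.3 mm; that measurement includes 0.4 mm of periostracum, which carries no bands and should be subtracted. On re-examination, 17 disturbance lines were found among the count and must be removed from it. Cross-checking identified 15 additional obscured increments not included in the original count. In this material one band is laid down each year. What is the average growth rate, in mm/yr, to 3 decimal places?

0.060 mm/yr

Adjusted count: 268 − 17 + 15 = 266 bands.
Removing the 0.4 mm offcut leaves 16.3 − 0.4 = 15.9 mm.
15.9 mm over 266 years gives 15.9 / 266 ≈ 0.060 mm/yr.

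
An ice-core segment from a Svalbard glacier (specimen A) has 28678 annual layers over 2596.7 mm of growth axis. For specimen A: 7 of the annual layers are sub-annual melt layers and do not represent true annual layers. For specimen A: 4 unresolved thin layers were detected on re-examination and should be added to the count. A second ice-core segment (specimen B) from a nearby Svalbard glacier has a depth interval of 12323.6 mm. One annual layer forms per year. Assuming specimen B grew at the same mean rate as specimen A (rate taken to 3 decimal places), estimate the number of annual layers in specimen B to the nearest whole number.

135424 annual layers

Specimen A: adjusted count: 28678 − 7 + 4 = 28675 annual layers.
A: Mean rate = 2596.7 mm / 28675 years ≈ 0.091 mm per year.
Specimen B: 12323.6 mm / 0.091 mm per year = 135424.18 years ≈ 135424 annual layers.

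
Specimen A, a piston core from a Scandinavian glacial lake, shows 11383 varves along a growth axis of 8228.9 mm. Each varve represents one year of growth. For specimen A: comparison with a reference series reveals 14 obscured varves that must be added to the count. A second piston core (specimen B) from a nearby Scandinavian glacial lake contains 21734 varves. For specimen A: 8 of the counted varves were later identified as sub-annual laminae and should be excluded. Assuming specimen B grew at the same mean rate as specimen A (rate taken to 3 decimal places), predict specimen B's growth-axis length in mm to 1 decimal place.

15713.7 mm

Specimen A: correcting the raw count gives 11383 − 8 + 14 = 11389 true varves.
A: 8228.9 mm over 11389 years gives 8228.9 / 11389 ≈ 0.723 mm/yr.
Length of B = 0.723 × 21734 = 15713.7 mm.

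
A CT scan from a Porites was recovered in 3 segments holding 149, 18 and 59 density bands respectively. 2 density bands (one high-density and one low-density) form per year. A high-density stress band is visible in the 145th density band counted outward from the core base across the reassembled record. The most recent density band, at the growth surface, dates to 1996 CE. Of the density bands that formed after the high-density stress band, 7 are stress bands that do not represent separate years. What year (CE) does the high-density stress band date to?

Total density bands = 149 + 18 + 59 = 226.
The high-density stress band sits at density band 145 from the core base, so 226 − 145 = 81 density bands formed after it.
Excluding 7 false density bands: 81 − 7 = 74.
74 density bands at 2 per year is 74 / 2 = 37 years.
Counting back 37 years from 1996 CE places the high-density stress band in 1996 − 37 = 1959 CE.

1959 CE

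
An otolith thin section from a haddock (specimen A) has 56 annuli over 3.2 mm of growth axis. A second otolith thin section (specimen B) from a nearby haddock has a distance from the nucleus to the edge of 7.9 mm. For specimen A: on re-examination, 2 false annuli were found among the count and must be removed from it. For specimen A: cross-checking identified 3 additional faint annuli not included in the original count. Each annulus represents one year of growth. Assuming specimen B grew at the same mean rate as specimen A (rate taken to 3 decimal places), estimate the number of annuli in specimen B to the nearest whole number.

Specimen A: true annulus count = 56 − 2 + 3 = 57.
A: Extension rate ≈ 3.2 / 57 = 0.056 mm per year.
B spans 7.9 / 0.056 = 141.07 years ≈ 141 annuli.

141 annuli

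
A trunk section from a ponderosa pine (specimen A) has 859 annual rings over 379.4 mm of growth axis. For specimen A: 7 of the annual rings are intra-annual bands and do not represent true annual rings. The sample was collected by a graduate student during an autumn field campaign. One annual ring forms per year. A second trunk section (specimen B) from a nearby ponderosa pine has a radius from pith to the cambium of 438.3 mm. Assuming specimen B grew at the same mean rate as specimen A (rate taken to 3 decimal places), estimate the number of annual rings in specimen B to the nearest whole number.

Specimen A: after corrections the count is 859 − 7 = 852 annual rings.
A: Mean rate = 379.4 mm / 852 years ≈ 0.445 mm/yr.
B spans 438.3 / 0.445 = 984.94 years ≈ 985 annual rings.

985 annual rings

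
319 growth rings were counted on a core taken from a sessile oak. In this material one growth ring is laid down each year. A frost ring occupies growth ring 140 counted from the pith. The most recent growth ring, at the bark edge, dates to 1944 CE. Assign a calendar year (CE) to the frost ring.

319 − 140 = 179 growth rings lie beyond the frost ring toward the bark edge.
1944 − 179 = 1765 CE.

1765 CE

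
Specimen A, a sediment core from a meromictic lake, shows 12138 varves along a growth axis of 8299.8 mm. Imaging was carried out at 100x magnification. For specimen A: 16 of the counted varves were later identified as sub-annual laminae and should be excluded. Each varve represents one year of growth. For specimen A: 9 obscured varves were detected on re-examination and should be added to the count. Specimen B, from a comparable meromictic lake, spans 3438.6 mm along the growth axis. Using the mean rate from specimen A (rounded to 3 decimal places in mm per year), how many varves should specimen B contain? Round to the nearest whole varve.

Specimen A: true varve count = 12138 − 16 + 9 = 12131.
A: Mean rate = 8299.8 mm / 12131 years ≈ 0.684 mm per year.
Specimen B: 3438.6 mm / 0.684 mm per year = 5027.19 years ≈ 5027 varves.

5027 varves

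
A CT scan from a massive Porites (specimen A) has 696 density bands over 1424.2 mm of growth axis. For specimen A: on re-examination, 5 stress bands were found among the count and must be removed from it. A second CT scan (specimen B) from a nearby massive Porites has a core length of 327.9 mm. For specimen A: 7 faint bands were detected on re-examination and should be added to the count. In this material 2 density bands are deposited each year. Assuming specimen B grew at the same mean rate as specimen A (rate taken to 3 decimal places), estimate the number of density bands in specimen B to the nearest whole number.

161 density bands

Specimen A: true density band count = 696 − 5 + 7 = 698.
Specimen A: dividing by 2 density bands per year: 698 / 2 = 349 years.
A: 1424.2 mm over 349 years gives 1424.2 / 349 ≈ 4.081 mm/yr.
B spans 327.9 / 4.081 = 80.35 years; at 2 density bands per year that is 80.35 × 2 ≈ 161 density bands.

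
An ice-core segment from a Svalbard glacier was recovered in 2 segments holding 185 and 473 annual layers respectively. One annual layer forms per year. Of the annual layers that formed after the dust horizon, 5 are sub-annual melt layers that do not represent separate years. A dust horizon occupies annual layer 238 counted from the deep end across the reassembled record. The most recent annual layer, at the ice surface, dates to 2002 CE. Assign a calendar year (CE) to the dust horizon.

1587 CE

Total annual layers = 185 + 473 = 658.
658 − 238 = 420 annual layers lie beyond the dust horizon toward the ice surface.
Excluding 5 false annual layers: 420 − 5 = 415.
Counting back 415 years from 2002 CE places the dust horizon in 2002 − 415 = 1587 CE.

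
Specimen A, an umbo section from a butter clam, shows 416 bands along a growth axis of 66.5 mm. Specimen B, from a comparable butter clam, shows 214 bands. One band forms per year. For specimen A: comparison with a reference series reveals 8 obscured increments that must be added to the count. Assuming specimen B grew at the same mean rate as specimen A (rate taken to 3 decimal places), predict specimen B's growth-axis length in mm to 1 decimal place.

Specimen A: correcting the raw count gives 416 + 8 = 424 true bands.
A: 66.5 mm over 424 years gives 66.5 / 424 ≈ 0.157 mm per year.
Length of B = 0.157 × 214 = 33.6 mm.

33.6 mm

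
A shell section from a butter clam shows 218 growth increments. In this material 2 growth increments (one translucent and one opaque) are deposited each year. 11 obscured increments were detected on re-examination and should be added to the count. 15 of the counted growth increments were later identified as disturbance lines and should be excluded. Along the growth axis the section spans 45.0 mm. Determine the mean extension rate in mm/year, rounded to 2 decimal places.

After corrections the count is 218 − 15 + 11 = 214 growth increments.
Dividing by 2 growth increments per year: 214 / 2 = 107 years.
Mean rate = 45.0 mm / 107 years ≈ 0.42 mm/year.

0.42 mm/year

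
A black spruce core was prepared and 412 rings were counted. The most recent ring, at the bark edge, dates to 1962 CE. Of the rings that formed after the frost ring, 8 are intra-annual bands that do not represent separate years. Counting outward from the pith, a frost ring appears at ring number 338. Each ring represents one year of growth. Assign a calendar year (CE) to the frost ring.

The frost ring sits at ring 338 from the pith, so 412 − 338 = 74 rings formed after it.
Removing the 8 false rings leaves 74 − 8 = 66 true rings beyond the frost ring.
The ring at the bark edge is 1962 CE, so the frost ring dates to 1962 − 66 = 1896 CE.

1896 CE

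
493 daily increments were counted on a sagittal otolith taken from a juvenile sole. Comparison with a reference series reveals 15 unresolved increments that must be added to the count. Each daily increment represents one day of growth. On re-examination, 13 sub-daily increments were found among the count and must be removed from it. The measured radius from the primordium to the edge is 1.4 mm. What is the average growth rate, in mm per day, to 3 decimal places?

0.003 mm per day

Adjusted count: 493 − 13 + 15 = 495 daily increments.
Extension rate ≈ 1.4 / 495 = 0.003 mm per day.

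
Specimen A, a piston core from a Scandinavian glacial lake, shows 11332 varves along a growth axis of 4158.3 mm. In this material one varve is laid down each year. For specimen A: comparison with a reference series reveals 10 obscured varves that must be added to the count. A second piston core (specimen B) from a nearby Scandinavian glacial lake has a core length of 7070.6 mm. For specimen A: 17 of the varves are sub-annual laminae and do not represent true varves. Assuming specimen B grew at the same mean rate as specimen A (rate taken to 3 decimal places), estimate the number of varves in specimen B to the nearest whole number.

19266 varves

Specimen A: correcting the raw count gives 11332 − 17 + 10 = 11325 true varves.
A: Extension rate ≈ 4158.3 / 11325 = 0.367 mm/yr.
B spans 7070.6 / 0.367 = 19265.94 years ≈ 19266 varves.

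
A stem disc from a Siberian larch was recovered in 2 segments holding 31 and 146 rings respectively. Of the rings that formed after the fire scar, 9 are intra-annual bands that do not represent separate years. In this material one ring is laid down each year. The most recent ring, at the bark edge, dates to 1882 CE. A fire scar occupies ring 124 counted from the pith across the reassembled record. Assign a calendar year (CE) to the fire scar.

1838 CE

Total rings = 31 + 146 = 177.
Between ring 124 and the bark edge there are 177 − 124 = 53 rings.
Removing the 9 false rings leaves 53 − 9 = 44 true rings beyond the fire scar.
Counting back 44 years from 1882 CE places the fire scar in 1882 − 44 = 1838 CE.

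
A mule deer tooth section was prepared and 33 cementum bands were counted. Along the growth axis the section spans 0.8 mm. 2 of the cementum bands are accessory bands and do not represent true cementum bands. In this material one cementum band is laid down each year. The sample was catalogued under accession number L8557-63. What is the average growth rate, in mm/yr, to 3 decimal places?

0.026 mm/yr

True cementum band count = 33 − 2 = 31.
0.8 mm over 31 years gives 0.8 / 31 ≈ 0.026 mm/yr.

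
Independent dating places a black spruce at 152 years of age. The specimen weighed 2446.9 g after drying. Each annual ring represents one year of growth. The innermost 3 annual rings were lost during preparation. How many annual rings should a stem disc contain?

149 annual rings

Expected annual rings over 152 years: 152.
152 − 3 missed = 149 annual rings expected in the prepared section.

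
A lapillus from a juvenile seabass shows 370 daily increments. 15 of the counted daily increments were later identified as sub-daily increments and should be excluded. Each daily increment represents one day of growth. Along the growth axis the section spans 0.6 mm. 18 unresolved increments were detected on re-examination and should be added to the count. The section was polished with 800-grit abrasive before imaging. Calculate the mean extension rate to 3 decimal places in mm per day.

True daily increment count = 370 − 15 + 18 = 373.
0.6 mm over 373 days gives 0.6 / 373 ≈ 0.002 mm per day.

0.002 mm per day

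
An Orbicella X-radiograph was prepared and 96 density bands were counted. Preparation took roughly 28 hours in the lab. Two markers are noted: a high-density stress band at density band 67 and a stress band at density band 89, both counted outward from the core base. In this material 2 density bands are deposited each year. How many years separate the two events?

11 yr

Separation: 89 − 67 = 22 density bands.
With 2 density bands per year, 22 / 2 = 11 years.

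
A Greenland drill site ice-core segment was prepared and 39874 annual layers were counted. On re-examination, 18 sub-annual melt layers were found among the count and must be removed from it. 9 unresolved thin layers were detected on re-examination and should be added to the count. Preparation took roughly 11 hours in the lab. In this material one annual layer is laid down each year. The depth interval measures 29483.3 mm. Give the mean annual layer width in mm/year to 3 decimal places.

0.740 mm/year

Correcting the raw count gives 39874 − 18 + 9 = 39865 true annual layers.
Extension rate ≈ 29483.3 / 39865 = 0.740 mm/year.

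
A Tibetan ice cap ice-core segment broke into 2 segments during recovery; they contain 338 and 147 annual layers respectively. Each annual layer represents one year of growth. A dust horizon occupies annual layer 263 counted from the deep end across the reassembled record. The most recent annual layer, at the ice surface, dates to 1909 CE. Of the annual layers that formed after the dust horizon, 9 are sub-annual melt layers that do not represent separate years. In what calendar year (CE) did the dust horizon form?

1696 CE

Total annual layers = 338 + 147 = 485.
Between annual layer 263 and the ice surface there are 485 − 263 = 222 annual layers.
Removing the 9 false annual layers leaves 222 − 9 = 213 true annual layers beyond the dust horizon.
The annual layer at the ice surface is 1909 CE, so the dust horizon dates to 1909 − 213 = 1696 CE.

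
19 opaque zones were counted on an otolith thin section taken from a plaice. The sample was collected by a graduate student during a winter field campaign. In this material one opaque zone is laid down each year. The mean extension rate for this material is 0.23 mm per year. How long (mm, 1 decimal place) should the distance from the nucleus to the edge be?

19 years of growth are recorded.
19 years at 0.23 mm/year gives 0.23 × 19 = 4.4 mm.

4.4 mm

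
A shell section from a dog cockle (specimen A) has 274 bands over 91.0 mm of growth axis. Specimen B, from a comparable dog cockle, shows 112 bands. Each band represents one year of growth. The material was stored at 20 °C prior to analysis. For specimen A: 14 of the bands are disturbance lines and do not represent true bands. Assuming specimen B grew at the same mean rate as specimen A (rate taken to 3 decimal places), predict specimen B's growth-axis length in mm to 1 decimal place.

39.2 mm

Specimen A: after corrections the count is 274 − 14 = 260 bands.
A: 91.0 mm over 260 years gives 91.0 / 260 ≈ 0.350 mm/year.
Length of B = 0.350 × 112 = 39.2 mm.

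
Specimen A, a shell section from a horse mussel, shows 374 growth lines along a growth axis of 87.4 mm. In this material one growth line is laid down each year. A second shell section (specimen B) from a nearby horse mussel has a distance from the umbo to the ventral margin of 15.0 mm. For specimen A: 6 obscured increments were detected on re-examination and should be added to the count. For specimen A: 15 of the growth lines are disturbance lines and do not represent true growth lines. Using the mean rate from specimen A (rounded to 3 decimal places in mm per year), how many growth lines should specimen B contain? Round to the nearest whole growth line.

Specimen A: correcting the raw count gives 374 − 15 + 6 = 365 true growth lines.
A: Mean rate = 87.4 mm / 365 years ≈ 0.239 mm/yr.
For B, 15.0 / 0.239 = 62.76 years ≈ 63 growth lines.

63 growth lines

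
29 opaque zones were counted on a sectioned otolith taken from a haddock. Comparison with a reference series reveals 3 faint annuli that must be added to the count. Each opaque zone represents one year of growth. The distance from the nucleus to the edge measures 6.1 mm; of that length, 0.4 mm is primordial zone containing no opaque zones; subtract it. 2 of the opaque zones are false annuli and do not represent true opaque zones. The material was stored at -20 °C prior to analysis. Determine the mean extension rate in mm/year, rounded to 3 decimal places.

After corrections the count is 29 − 2 + 3 = 30 opaque zones.
Removing the 0.4 mm offcut leaves 6.1 − 0.4 = 5.7 mm.
5.7 mm over 30 years gives 5.7 / 30 ≈ 0.190 mm/year.

0.190 mm/year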